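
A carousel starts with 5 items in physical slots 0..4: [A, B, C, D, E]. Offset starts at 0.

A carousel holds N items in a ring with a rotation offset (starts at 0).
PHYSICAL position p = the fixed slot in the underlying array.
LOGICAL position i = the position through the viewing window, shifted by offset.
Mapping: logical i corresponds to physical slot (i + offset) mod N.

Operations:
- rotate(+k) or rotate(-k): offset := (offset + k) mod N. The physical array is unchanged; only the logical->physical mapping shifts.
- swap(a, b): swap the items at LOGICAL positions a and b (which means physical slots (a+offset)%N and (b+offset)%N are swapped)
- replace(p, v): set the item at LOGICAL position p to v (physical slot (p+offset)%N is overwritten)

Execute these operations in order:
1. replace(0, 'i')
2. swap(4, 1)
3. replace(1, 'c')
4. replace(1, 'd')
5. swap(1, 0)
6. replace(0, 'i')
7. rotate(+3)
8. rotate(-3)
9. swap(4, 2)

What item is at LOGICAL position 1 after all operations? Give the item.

Answer: i

Derivation:
After op 1 (replace(0, 'i')): offset=0, physical=[i,B,C,D,E], logical=[i,B,C,D,E]
After op 2 (swap(4, 1)): offset=0, physical=[i,E,C,D,B], logical=[i,E,C,D,B]
After op 3 (replace(1, 'c')): offset=0, physical=[i,c,C,D,B], logical=[i,c,C,D,B]
After op 4 (replace(1, 'd')): offset=0, physical=[i,d,C,D,B], logical=[i,d,C,D,B]
After op 5 (swap(1, 0)): offset=0, physical=[d,i,C,D,B], logical=[d,i,C,D,B]
After op 6 (replace(0, 'i')): offset=0, physical=[i,i,C,D,B], logical=[i,i,C,D,B]
After op 7 (rotate(+3)): offset=3, physical=[i,i,C,D,B], logical=[D,B,i,i,C]
After op 8 (rotate(-3)): offset=0, physical=[i,i,C,D,B], logical=[i,i,C,D,B]
After op 9 (swap(4, 2)): offset=0, physical=[i,i,B,D,C], logical=[i,i,B,D,C]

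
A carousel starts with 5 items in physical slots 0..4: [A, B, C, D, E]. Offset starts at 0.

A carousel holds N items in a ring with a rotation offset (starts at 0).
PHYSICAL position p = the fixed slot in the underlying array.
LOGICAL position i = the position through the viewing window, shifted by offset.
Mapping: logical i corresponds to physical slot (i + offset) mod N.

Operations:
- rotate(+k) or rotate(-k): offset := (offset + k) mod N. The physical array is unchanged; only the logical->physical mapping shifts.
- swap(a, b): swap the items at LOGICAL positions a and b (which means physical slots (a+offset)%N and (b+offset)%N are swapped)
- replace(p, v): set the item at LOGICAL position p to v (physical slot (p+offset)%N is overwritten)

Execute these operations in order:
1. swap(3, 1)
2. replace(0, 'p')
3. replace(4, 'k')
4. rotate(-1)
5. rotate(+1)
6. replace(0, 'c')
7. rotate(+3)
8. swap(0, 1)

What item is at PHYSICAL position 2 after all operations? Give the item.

Answer: C

Derivation:
After op 1 (swap(3, 1)): offset=0, physical=[A,D,C,B,E], logical=[A,D,C,B,E]
After op 2 (replace(0, 'p')): offset=0, physical=[p,D,C,B,E], logical=[p,D,C,B,E]
After op 3 (replace(4, 'k')): offset=0, physical=[p,D,C,B,k], logical=[p,D,C,B,k]
After op 4 (rotate(-1)): offset=4, physical=[p,D,C,B,k], logical=[k,p,D,C,B]
After op 5 (rotate(+1)): offset=0, physical=[p,D,C,B,k], logical=[p,D,C,B,k]
After op 6 (replace(0, 'c')): offset=0, physical=[c,D,C,B,k], logical=[c,D,C,B,k]
After op 7 (rotate(+3)): offset=3, physical=[c,D,C,B,k], logical=[B,k,c,D,C]
After op 8 (swap(0, 1)): offset=3, physical=[c,D,C,k,B], logical=[k,B,c,D,C]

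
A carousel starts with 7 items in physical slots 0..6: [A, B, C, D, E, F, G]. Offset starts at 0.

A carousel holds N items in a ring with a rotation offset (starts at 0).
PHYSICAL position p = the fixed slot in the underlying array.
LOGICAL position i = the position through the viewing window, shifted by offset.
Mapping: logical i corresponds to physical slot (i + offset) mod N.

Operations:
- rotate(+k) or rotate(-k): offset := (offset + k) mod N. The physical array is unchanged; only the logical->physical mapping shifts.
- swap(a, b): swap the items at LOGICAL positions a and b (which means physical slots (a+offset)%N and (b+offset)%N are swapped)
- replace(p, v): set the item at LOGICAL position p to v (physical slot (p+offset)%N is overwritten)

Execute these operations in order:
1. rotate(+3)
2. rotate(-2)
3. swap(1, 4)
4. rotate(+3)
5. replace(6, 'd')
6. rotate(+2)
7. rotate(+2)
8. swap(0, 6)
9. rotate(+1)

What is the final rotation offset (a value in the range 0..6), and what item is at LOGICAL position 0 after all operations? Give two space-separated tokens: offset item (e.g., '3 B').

Answer: 2 F

Derivation:
After op 1 (rotate(+3)): offset=3, physical=[A,B,C,D,E,F,G], logical=[D,E,F,G,A,B,C]
After op 2 (rotate(-2)): offset=1, physical=[A,B,C,D,E,F,G], logical=[B,C,D,E,F,G,A]
After op 3 (swap(1, 4)): offset=1, physical=[A,B,F,D,E,C,G], logical=[B,F,D,E,C,G,A]
After op 4 (rotate(+3)): offset=4, physical=[A,B,F,D,E,C,G], logical=[E,C,G,A,B,F,D]
After op 5 (replace(6, 'd')): offset=4, physical=[A,B,F,d,E,C,G], logical=[E,C,G,A,B,F,d]
After op 6 (rotate(+2)): offset=6, physical=[A,B,F,d,E,C,G], logical=[G,A,B,F,d,E,C]
After op 7 (rotate(+2)): offset=1, physical=[A,B,F,d,E,C,G], logical=[B,F,d,E,C,G,A]
After op 8 (swap(0, 6)): offset=1, physical=[B,A,F,d,E,C,G], logical=[A,F,d,E,C,G,B]
After op 9 (rotate(+1)): offset=2, physical=[B,A,F,d,E,C,G], logical=[F,d,E,C,G,B,A]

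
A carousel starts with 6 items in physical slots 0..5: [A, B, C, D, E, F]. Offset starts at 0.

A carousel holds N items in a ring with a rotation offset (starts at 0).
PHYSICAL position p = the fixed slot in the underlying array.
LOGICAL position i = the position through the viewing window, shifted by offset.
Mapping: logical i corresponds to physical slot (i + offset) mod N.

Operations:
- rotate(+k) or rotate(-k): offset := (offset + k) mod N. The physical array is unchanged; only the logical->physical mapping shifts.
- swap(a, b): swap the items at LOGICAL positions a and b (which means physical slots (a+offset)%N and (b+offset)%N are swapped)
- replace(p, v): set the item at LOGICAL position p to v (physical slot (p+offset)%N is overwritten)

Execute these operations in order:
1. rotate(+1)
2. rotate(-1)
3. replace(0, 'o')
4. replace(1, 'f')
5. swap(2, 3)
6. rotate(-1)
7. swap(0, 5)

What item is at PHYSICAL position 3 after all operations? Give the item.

Answer: C

Derivation:
After op 1 (rotate(+1)): offset=1, physical=[A,B,C,D,E,F], logical=[B,C,D,E,F,A]
After op 2 (rotate(-1)): offset=0, physical=[A,B,C,D,E,F], logical=[A,B,C,D,E,F]
After op 3 (replace(0, 'o')): offset=0, physical=[o,B,C,D,E,F], logical=[o,B,C,D,E,F]
After op 4 (replace(1, 'f')): offset=0, physical=[o,f,C,D,E,F], logical=[o,f,C,D,E,F]
After op 5 (swap(2, 3)): offset=0, physical=[o,f,D,C,E,F], logical=[o,f,D,C,E,F]
After op 6 (rotate(-1)): offset=5, physical=[o,f,D,C,E,F], logical=[F,o,f,D,C,E]
After op 7 (swap(0, 5)): offset=5, physical=[o,f,D,C,F,E], logical=[E,o,f,D,C,F]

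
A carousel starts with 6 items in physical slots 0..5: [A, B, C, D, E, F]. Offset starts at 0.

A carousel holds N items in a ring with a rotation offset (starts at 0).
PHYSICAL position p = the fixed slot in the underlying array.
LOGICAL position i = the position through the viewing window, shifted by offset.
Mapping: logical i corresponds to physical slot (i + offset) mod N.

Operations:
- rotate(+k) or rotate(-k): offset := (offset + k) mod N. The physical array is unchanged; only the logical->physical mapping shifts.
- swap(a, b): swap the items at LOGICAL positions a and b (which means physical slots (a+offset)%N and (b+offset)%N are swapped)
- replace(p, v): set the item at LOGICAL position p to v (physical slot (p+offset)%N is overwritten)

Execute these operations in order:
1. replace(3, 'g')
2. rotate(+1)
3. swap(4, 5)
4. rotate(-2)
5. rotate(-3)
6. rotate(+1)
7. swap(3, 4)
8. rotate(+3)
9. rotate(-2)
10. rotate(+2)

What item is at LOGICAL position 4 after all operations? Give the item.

Answer: E

Derivation:
After op 1 (replace(3, 'g')): offset=0, physical=[A,B,C,g,E,F], logical=[A,B,C,g,E,F]
After op 2 (rotate(+1)): offset=1, physical=[A,B,C,g,E,F], logical=[B,C,g,E,F,A]
After op 3 (swap(4, 5)): offset=1, physical=[F,B,C,g,E,A], logical=[B,C,g,E,A,F]
After op 4 (rotate(-2)): offset=5, physical=[F,B,C,g,E,A], logical=[A,F,B,C,g,E]
After op 5 (rotate(-3)): offset=2, physical=[F,B,C,g,E,A], logical=[C,g,E,A,F,B]
After op 6 (rotate(+1)): offset=3, physical=[F,B,C,g,E,A], logical=[g,E,A,F,B,C]
After op 7 (swap(3, 4)): offset=3, physical=[B,F,C,g,E,A], logical=[g,E,A,B,F,C]
After op 8 (rotate(+3)): offset=0, physical=[B,F,C,g,E,A], logical=[B,F,C,g,E,A]
After op 9 (rotate(-2)): offset=4, physical=[B,F,C,g,E,A], logical=[E,A,B,F,C,g]
After op 10 (rotate(+2)): offset=0, physical=[B,F,C,g,E,A], logical=[B,F,C,g,E,A]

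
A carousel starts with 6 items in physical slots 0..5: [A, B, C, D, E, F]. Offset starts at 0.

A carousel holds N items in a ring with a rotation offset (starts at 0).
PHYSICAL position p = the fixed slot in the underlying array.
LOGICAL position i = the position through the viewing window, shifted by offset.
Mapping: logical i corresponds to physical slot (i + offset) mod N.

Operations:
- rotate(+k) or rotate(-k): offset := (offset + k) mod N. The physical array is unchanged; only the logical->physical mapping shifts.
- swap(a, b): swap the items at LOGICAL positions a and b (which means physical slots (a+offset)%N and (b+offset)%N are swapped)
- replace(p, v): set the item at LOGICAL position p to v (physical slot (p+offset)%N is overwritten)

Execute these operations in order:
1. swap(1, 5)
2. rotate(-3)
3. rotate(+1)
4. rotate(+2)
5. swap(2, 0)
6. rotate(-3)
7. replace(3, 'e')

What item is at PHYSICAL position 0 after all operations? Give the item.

After op 1 (swap(1, 5)): offset=0, physical=[A,F,C,D,E,B], logical=[A,F,C,D,E,B]
After op 2 (rotate(-3)): offset=3, physical=[A,F,C,D,E,B], logical=[D,E,B,A,F,C]
After op 3 (rotate(+1)): offset=4, physical=[A,F,C,D,E,B], logical=[E,B,A,F,C,D]
After op 4 (rotate(+2)): offset=0, physical=[A,F,C,D,E,B], logical=[A,F,C,D,E,B]
After op 5 (swap(2, 0)): offset=0, physical=[C,F,A,D,E,B], logical=[C,F,A,D,E,B]
After op 6 (rotate(-3)): offset=3, physical=[C,F,A,D,E,B], logical=[D,E,B,C,F,A]
After op 7 (replace(3, 'e')): offset=3, physical=[e,F,A,D,E,B], logical=[D,E,B,e,F,A]

Answer: e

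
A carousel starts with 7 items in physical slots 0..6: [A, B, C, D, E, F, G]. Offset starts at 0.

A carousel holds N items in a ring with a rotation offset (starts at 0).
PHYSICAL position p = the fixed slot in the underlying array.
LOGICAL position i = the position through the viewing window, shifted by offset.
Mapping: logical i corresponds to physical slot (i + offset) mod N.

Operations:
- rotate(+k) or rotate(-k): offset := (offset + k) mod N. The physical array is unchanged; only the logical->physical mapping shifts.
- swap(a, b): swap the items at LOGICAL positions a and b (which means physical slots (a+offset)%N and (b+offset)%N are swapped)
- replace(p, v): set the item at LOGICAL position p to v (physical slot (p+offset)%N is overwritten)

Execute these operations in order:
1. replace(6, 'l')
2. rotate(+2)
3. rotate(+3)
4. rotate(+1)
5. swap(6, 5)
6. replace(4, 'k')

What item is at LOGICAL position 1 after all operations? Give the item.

After op 1 (replace(6, 'l')): offset=0, physical=[A,B,C,D,E,F,l], logical=[A,B,C,D,E,F,l]
After op 2 (rotate(+2)): offset=2, physical=[A,B,C,D,E,F,l], logical=[C,D,E,F,l,A,B]
After op 3 (rotate(+3)): offset=5, physical=[A,B,C,D,E,F,l], logical=[F,l,A,B,C,D,E]
After op 4 (rotate(+1)): offset=6, physical=[A,B,C,D,E,F,l], logical=[l,A,B,C,D,E,F]
After op 5 (swap(6, 5)): offset=6, physical=[A,B,C,D,F,E,l], logical=[l,A,B,C,D,F,E]
After op 6 (replace(4, 'k')): offset=6, physical=[A,B,C,k,F,E,l], logical=[l,A,B,C,k,F,E]

Answer: A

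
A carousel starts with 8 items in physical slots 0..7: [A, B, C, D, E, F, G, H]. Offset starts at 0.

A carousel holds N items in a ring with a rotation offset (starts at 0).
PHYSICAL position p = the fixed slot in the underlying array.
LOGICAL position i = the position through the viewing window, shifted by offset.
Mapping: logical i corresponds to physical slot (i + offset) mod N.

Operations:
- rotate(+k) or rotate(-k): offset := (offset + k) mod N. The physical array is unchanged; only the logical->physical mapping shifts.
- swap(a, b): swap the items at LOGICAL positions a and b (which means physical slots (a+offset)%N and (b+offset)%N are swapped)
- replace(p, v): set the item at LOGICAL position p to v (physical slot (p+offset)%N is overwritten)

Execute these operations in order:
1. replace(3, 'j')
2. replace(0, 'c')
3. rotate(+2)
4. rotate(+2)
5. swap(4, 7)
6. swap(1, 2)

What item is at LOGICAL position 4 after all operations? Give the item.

Answer: j

Derivation:
After op 1 (replace(3, 'j')): offset=0, physical=[A,B,C,j,E,F,G,H], logical=[A,B,C,j,E,F,G,H]
After op 2 (replace(0, 'c')): offset=0, physical=[c,B,C,j,E,F,G,H], logical=[c,B,C,j,E,F,G,H]
After op 3 (rotate(+2)): offset=2, physical=[c,B,C,j,E,F,G,H], logical=[C,j,E,F,G,H,c,B]
After op 4 (rotate(+2)): offset=4, physical=[c,B,C,j,E,F,G,H], logical=[E,F,G,H,c,B,C,j]
After op 5 (swap(4, 7)): offset=4, physical=[j,B,C,c,E,F,G,H], logical=[E,F,G,H,j,B,C,c]
After op 6 (swap(1, 2)): offset=4, physical=[j,B,C,c,E,G,F,H], logical=[E,G,F,H,j,B,C,c]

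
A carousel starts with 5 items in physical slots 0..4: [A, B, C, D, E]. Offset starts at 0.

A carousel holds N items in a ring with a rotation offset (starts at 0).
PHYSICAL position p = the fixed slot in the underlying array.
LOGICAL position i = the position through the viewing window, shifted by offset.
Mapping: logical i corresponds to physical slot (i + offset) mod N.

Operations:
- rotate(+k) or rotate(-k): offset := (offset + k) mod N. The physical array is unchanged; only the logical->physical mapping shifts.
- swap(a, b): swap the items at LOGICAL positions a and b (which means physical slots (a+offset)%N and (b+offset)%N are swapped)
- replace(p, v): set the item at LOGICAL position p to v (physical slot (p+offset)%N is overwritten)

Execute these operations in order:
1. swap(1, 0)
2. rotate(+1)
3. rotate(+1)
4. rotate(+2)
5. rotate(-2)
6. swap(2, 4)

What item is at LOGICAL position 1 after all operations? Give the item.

Answer: D

Derivation:
After op 1 (swap(1, 0)): offset=0, physical=[B,A,C,D,E], logical=[B,A,C,D,E]
After op 2 (rotate(+1)): offset=1, physical=[B,A,C,D,E], logical=[A,C,D,E,B]
After op 3 (rotate(+1)): offset=2, physical=[B,A,C,D,E], logical=[C,D,E,B,A]
After op 4 (rotate(+2)): offset=4, physical=[B,A,C,D,E], logical=[E,B,A,C,D]
After op 5 (rotate(-2)): offset=2, physical=[B,A,C,D,E], logical=[C,D,E,B,A]
After op 6 (swap(2, 4)): offset=2, physical=[B,E,C,D,A], logical=[C,D,A,B,E]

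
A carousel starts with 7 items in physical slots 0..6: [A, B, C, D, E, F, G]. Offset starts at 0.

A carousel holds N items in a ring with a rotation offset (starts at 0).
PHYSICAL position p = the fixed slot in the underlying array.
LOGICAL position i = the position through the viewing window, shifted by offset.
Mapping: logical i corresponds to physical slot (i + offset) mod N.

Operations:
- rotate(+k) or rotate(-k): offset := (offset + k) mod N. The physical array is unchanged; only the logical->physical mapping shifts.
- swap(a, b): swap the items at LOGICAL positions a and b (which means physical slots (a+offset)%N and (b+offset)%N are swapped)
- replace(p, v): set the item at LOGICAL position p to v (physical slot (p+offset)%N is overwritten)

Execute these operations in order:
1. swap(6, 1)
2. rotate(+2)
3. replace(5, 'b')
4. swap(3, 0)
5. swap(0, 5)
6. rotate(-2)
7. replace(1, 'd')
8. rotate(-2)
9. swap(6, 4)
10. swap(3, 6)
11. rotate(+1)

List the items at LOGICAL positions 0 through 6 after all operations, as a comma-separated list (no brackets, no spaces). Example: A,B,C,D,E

Answer: B,F,b,E,D,d,C

Derivation:
After op 1 (swap(6, 1)): offset=0, physical=[A,G,C,D,E,F,B], logical=[A,G,C,D,E,F,B]
After op 2 (rotate(+2)): offset=2, physical=[A,G,C,D,E,F,B], logical=[C,D,E,F,B,A,G]
After op 3 (replace(5, 'b')): offset=2, physical=[b,G,C,D,E,F,B], logical=[C,D,E,F,B,b,G]
After op 4 (swap(3, 0)): offset=2, physical=[b,G,F,D,E,C,B], logical=[F,D,E,C,B,b,G]
After op 5 (swap(0, 5)): offset=2, physical=[F,G,b,D,E,C,B], logical=[b,D,E,C,B,F,G]
After op 6 (rotate(-2)): offset=0, physical=[F,G,b,D,E,C,B], logical=[F,G,b,D,E,C,B]
After op 7 (replace(1, 'd')): offset=0, physical=[F,d,b,D,E,C,B], logical=[F,d,b,D,E,C,B]
After op 8 (rotate(-2)): offset=5, physical=[F,d,b,D,E,C,B], logical=[C,B,F,d,b,D,E]
After op 9 (swap(6, 4)): offset=5, physical=[F,d,E,D,b,C,B], logical=[C,B,F,d,E,D,b]
After op 10 (swap(3, 6)): offset=5, physical=[F,b,E,D,d,C,B], logical=[C,B,F,b,E,D,d]
After op 11 (rotate(+1)): offset=6, physical=[F,b,E,D,d,C,B], logical=[B,F,b,E,D,d,C]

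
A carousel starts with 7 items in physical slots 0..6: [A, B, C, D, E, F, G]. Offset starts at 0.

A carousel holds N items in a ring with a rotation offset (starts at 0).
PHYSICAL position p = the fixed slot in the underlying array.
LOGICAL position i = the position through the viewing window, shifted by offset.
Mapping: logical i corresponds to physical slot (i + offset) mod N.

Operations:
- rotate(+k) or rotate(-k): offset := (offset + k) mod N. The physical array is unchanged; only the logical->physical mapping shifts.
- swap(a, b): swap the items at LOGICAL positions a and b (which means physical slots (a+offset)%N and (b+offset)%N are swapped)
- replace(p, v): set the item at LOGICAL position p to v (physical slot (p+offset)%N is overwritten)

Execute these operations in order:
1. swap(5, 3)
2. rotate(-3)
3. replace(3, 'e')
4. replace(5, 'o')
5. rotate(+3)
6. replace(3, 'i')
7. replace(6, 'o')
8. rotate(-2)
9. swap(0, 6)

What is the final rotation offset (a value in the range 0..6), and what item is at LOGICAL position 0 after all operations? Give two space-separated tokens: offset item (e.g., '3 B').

After op 1 (swap(5, 3)): offset=0, physical=[A,B,C,F,E,D,G], logical=[A,B,C,F,E,D,G]
After op 2 (rotate(-3)): offset=4, physical=[A,B,C,F,E,D,G], logical=[E,D,G,A,B,C,F]
After op 3 (replace(3, 'e')): offset=4, physical=[e,B,C,F,E,D,G], logical=[E,D,G,e,B,C,F]
After op 4 (replace(5, 'o')): offset=4, physical=[e,B,o,F,E,D,G], logical=[E,D,G,e,B,o,F]
After op 5 (rotate(+3)): offset=0, physical=[e,B,o,F,E,D,G], logical=[e,B,o,F,E,D,G]
After op 6 (replace(3, 'i')): offset=0, physical=[e,B,o,i,E,D,G], logical=[e,B,o,i,E,D,G]
After op 7 (replace(6, 'o')): offset=0, physical=[e,B,o,i,E,D,o], logical=[e,B,o,i,E,D,o]
After op 8 (rotate(-2)): offset=5, physical=[e,B,o,i,E,D,o], logical=[D,o,e,B,o,i,E]
After op 9 (swap(0, 6)): offset=5, physical=[e,B,o,i,D,E,o], logical=[E,o,e,B,o,i,D]

Answer: 5 E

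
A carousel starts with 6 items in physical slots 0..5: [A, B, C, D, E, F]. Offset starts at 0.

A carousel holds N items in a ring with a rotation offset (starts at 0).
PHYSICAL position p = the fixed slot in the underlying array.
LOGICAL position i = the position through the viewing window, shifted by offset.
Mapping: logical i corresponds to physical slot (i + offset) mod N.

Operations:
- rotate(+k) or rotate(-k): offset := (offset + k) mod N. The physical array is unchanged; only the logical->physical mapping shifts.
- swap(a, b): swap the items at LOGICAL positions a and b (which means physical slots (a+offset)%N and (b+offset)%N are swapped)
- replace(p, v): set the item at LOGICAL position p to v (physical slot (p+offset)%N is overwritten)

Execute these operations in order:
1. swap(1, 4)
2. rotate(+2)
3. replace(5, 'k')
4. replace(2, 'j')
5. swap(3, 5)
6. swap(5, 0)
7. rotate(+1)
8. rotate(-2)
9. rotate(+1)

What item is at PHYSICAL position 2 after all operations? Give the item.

Answer: F

Derivation:
After op 1 (swap(1, 4)): offset=0, physical=[A,E,C,D,B,F], logical=[A,E,C,D,B,F]
After op 2 (rotate(+2)): offset=2, physical=[A,E,C,D,B,F], logical=[C,D,B,F,A,E]
After op 3 (replace(5, 'k')): offset=2, physical=[A,k,C,D,B,F], logical=[C,D,B,F,A,k]
After op 4 (replace(2, 'j')): offset=2, physical=[A,k,C,D,j,F], logical=[C,D,j,F,A,k]
After op 5 (swap(3, 5)): offset=2, physical=[A,F,C,D,j,k], logical=[C,D,j,k,A,F]
After op 6 (swap(5, 0)): offset=2, physical=[A,C,F,D,j,k], logical=[F,D,j,k,A,C]
After op 7 (rotate(+1)): offset=3, physical=[A,C,F,D,j,k], logical=[D,j,k,A,C,F]
After op 8 (rotate(-2)): offset=1, physical=[A,C,F,D,j,k], logical=[C,F,D,j,k,A]
After op 9 (rotate(+1)): offset=2, physical=[A,C,F,D,j,k], logical=[F,D,j,k,A,C]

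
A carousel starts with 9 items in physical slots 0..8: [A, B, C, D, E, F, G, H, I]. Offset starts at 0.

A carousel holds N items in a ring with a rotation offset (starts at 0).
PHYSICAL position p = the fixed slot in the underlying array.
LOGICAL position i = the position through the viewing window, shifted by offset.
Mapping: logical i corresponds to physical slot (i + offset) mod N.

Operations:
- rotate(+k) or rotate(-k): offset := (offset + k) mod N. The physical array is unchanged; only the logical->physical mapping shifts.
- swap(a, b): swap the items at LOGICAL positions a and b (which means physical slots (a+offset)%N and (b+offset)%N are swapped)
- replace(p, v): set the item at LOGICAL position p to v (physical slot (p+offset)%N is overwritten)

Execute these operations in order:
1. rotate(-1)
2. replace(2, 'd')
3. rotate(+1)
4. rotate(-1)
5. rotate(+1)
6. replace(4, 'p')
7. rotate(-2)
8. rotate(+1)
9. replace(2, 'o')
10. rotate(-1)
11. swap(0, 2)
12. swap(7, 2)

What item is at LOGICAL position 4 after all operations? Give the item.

After op 1 (rotate(-1)): offset=8, physical=[A,B,C,D,E,F,G,H,I], logical=[I,A,B,C,D,E,F,G,H]
After op 2 (replace(2, 'd')): offset=8, physical=[A,d,C,D,E,F,G,H,I], logical=[I,A,d,C,D,E,F,G,H]
After op 3 (rotate(+1)): offset=0, physical=[A,d,C,D,E,F,G,H,I], logical=[A,d,C,D,E,F,G,H,I]
After op 4 (rotate(-1)): offset=8, physical=[A,d,C,D,E,F,G,H,I], logical=[I,A,d,C,D,E,F,G,H]
After op 5 (rotate(+1)): offset=0, physical=[A,d,C,D,E,F,G,H,I], logical=[A,d,C,D,E,F,G,H,I]
After op 6 (replace(4, 'p')): offset=0, physical=[A,d,C,D,p,F,G,H,I], logical=[A,d,C,D,p,F,G,H,I]
After op 7 (rotate(-2)): offset=7, physical=[A,d,C,D,p,F,G,H,I], logical=[H,I,A,d,C,D,p,F,G]
After op 8 (rotate(+1)): offset=8, physical=[A,d,C,D,p,F,G,H,I], logical=[I,A,d,C,D,p,F,G,H]
After op 9 (replace(2, 'o')): offset=8, physical=[A,o,C,D,p,F,G,H,I], logical=[I,A,o,C,D,p,F,G,H]
After op 10 (rotate(-1)): offset=7, physical=[A,o,C,D,p,F,G,H,I], logical=[H,I,A,o,C,D,p,F,G]
After op 11 (swap(0, 2)): offset=7, physical=[H,o,C,D,p,F,G,A,I], logical=[A,I,H,o,C,D,p,F,G]
After op 12 (swap(7, 2)): offset=7, physical=[F,o,C,D,p,H,G,A,I], logical=[A,I,F,o,C,D,p,H,G]

Answer: C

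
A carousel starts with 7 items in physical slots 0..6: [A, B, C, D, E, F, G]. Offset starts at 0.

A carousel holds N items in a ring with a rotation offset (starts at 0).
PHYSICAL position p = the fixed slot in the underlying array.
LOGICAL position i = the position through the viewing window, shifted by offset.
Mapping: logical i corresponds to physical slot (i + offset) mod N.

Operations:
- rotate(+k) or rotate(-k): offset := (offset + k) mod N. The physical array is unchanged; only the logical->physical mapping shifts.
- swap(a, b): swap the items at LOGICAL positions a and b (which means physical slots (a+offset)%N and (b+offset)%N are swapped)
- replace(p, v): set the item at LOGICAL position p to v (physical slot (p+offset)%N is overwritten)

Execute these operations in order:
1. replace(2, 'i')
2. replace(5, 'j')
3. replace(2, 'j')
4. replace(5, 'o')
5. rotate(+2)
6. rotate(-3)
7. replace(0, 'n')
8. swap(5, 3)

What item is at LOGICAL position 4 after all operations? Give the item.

After op 1 (replace(2, 'i')): offset=0, physical=[A,B,i,D,E,F,G], logical=[A,B,i,D,E,F,G]
After op 2 (replace(5, 'j')): offset=0, physical=[A,B,i,D,E,j,G], logical=[A,B,i,D,E,j,G]
After op 3 (replace(2, 'j')): offset=0, physical=[A,B,j,D,E,j,G], logical=[A,B,j,D,E,j,G]
After op 4 (replace(5, 'o')): offset=0, physical=[A,B,j,D,E,o,G], logical=[A,B,j,D,E,o,G]
After op 5 (rotate(+2)): offset=2, physical=[A,B,j,D,E,o,G], logical=[j,D,E,o,G,A,B]
After op 6 (rotate(-3)): offset=6, physical=[A,B,j,D,E,o,G], logical=[G,A,B,j,D,E,o]
After op 7 (replace(0, 'n')): offset=6, physical=[A,B,j,D,E,o,n], logical=[n,A,B,j,D,E,o]
After op 8 (swap(5, 3)): offset=6, physical=[A,B,E,D,j,o,n], logical=[n,A,B,E,D,j,o]

Answer: D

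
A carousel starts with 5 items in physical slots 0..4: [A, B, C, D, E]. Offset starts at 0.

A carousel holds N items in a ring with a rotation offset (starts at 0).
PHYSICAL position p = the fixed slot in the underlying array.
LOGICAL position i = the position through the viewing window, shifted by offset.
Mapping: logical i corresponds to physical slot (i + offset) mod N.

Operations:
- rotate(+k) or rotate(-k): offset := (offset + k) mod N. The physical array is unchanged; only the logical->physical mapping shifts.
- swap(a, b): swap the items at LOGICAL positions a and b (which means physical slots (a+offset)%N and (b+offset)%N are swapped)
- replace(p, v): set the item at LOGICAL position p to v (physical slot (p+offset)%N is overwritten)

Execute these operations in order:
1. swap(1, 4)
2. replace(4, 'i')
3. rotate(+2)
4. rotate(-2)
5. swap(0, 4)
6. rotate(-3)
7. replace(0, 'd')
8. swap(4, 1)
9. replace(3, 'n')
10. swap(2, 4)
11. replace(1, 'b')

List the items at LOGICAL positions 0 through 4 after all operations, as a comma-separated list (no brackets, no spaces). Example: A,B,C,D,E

After op 1 (swap(1, 4)): offset=0, physical=[A,E,C,D,B], logical=[A,E,C,D,B]
After op 2 (replace(4, 'i')): offset=0, physical=[A,E,C,D,i], logical=[A,E,C,D,i]
After op 3 (rotate(+2)): offset=2, physical=[A,E,C,D,i], logical=[C,D,i,A,E]
After op 4 (rotate(-2)): offset=0, physical=[A,E,C,D,i], logical=[A,E,C,D,i]
After op 5 (swap(0, 4)): offset=0, physical=[i,E,C,D,A], logical=[i,E,C,D,A]
After op 6 (rotate(-3)): offset=2, physical=[i,E,C,D,A], logical=[C,D,A,i,E]
After op 7 (replace(0, 'd')): offset=2, physical=[i,E,d,D,A], logical=[d,D,A,i,E]
After op 8 (swap(4, 1)): offset=2, physical=[i,D,d,E,A], logical=[d,E,A,i,D]
After op 9 (replace(3, 'n')): offset=2, physical=[n,D,d,E,A], logical=[d,E,A,n,D]
After op 10 (swap(2, 4)): offset=2, physical=[n,A,d,E,D], logical=[d,E,D,n,A]
After op 11 (replace(1, 'b')): offset=2, physical=[n,A,d,b,D], logical=[d,b,D,n,A]

Answer: d,b,D,n,A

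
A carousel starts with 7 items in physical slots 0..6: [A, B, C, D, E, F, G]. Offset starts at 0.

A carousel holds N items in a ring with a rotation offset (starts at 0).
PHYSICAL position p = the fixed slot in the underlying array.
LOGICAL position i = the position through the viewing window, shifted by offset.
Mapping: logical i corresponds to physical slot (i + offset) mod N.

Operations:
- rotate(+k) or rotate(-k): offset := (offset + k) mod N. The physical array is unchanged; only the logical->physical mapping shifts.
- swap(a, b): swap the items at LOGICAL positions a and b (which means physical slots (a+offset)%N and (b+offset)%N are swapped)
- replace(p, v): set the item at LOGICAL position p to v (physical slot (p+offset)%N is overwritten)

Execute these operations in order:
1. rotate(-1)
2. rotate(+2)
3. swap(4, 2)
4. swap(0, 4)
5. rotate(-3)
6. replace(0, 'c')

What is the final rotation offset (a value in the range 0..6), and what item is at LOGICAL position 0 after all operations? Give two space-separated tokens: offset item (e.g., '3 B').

Answer: 5 c

Derivation:
After op 1 (rotate(-1)): offset=6, physical=[A,B,C,D,E,F,G], logical=[G,A,B,C,D,E,F]
After op 2 (rotate(+2)): offset=1, physical=[A,B,C,D,E,F,G], logical=[B,C,D,E,F,G,A]
After op 3 (swap(4, 2)): offset=1, physical=[A,B,C,F,E,D,G], logical=[B,C,F,E,D,G,A]
After op 4 (swap(0, 4)): offset=1, physical=[A,D,C,F,E,B,G], logical=[D,C,F,E,B,G,A]
After op 5 (rotate(-3)): offset=5, physical=[A,D,C,F,E,B,G], logical=[B,G,A,D,C,F,E]
After op 6 (replace(0, 'c')): offset=5, physical=[A,D,C,F,E,c,G], logical=[c,G,A,D,C,F,E]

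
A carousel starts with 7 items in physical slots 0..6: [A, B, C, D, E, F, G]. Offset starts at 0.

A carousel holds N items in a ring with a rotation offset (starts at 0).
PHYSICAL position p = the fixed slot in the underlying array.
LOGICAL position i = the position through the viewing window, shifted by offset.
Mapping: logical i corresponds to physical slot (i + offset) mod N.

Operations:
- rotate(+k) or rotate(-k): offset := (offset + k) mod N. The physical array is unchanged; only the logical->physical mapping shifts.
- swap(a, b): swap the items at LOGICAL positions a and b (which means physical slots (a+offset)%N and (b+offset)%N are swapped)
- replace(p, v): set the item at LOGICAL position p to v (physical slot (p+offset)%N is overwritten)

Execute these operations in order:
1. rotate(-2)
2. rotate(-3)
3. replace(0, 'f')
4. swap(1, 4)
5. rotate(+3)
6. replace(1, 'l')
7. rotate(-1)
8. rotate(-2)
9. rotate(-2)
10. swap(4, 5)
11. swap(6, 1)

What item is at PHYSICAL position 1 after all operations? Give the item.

Answer: l

Derivation:
After op 1 (rotate(-2)): offset=5, physical=[A,B,C,D,E,F,G], logical=[F,G,A,B,C,D,E]
After op 2 (rotate(-3)): offset=2, physical=[A,B,C,D,E,F,G], logical=[C,D,E,F,G,A,B]
After op 3 (replace(0, 'f')): offset=2, physical=[A,B,f,D,E,F,G], logical=[f,D,E,F,G,A,B]
After op 4 (swap(1, 4)): offset=2, physical=[A,B,f,G,E,F,D], logical=[f,G,E,F,D,A,B]
After op 5 (rotate(+3)): offset=5, physical=[A,B,f,G,E,F,D], logical=[F,D,A,B,f,G,E]
After op 6 (replace(1, 'l')): offset=5, physical=[A,B,f,G,E,F,l], logical=[F,l,A,B,f,G,E]
After op 7 (rotate(-1)): offset=4, physical=[A,B,f,G,E,F,l], logical=[E,F,l,A,B,f,G]
After op 8 (rotate(-2)): offset=2, physical=[A,B,f,G,E,F,l], logical=[f,G,E,F,l,A,B]
After op 9 (rotate(-2)): offset=0, physical=[A,B,f,G,E,F,l], logical=[A,B,f,G,E,F,l]
After op 10 (swap(4, 5)): offset=0, physical=[A,B,f,G,F,E,l], logical=[A,B,f,G,F,E,l]
After op 11 (swap(6, 1)): offset=0, physical=[A,l,f,G,F,E,B], logical=[A,l,f,G,F,E,B]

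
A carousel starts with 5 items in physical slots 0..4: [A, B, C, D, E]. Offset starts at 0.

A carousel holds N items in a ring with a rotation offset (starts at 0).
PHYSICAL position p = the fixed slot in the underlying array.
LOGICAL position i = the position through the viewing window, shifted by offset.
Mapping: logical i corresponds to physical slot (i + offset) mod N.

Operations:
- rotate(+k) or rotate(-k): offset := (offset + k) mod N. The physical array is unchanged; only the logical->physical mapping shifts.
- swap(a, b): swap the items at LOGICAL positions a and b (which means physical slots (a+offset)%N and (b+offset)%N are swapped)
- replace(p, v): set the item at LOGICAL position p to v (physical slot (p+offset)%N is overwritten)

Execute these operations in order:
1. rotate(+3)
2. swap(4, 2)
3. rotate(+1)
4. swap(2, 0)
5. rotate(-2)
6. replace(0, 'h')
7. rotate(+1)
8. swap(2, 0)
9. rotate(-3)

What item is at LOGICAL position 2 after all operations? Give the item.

After op 1 (rotate(+3)): offset=3, physical=[A,B,C,D,E], logical=[D,E,A,B,C]
After op 2 (swap(4, 2)): offset=3, physical=[C,B,A,D,E], logical=[D,E,C,B,A]
After op 3 (rotate(+1)): offset=4, physical=[C,B,A,D,E], logical=[E,C,B,A,D]
After op 4 (swap(2, 0)): offset=4, physical=[C,E,A,D,B], logical=[B,C,E,A,D]
After op 5 (rotate(-2)): offset=2, physical=[C,E,A,D,B], logical=[A,D,B,C,E]
After op 6 (replace(0, 'h')): offset=2, physical=[C,E,h,D,B], logical=[h,D,B,C,E]
After op 7 (rotate(+1)): offset=3, physical=[C,E,h,D,B], logical=[D,B,C,E,h]
After op 8 (swap(2, 0)): offset=3, physical=[D,E,h,C,B], logical=[C,B,D,E,h]
After op 9 (rotate(-3)): offset=0, physical=[D,E,h,C,B], logical=[D,E,h,C,B]

Answer: h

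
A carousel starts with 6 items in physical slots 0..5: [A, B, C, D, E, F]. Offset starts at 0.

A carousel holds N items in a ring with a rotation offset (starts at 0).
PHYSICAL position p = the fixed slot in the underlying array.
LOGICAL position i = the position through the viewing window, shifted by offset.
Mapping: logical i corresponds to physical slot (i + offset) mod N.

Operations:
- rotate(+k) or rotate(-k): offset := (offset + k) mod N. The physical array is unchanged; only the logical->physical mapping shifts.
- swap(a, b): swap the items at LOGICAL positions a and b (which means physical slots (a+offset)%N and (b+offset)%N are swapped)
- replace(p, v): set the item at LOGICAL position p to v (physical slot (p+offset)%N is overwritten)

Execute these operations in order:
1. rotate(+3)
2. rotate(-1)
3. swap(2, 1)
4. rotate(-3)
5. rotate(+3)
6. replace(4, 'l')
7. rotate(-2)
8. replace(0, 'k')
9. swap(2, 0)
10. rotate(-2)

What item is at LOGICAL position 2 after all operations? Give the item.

After op 1 (rotate(+3)): offset=3, physical=[A,B,C,D,E,F], logical=[D,E,F,A,B,C]
After op 2 (rotate(-1)): offset=2, physical=[A,B,C,D,E,F], logical=[C,D,E,F,A,B]
After op 3 (swap(2, 1)): offset=2, physical=[A,B,C,E,D,F], logical=[C,E,D,F,A,B]
After op 4 (rotate(-3)): offset=5, physical=[A,B,C,E,D,F], logical=[F,A,B,C,E,D]
After op 5 (rotate(+3)): offset=2, physical=[A,B,C,E,D,F], logical=[C,E,D,F,A,B]
After op 6 (replace(4, 'l')): offset=2, physical=[l,B,C,E,D,F], logical=[C,E,D,F,l,B]
After op 7 (rotate(-2)): offset=0, physical=[l,B,C,E,D,F], logical=[l,B,C,E,D,F]
After op 8 (replace(0, 'k')): offset=0, physical=[k,B,C,E,D,F], logical=[k,B,C,E,D,F]
After op 9 (swap(2, 0)): offset=0, physical=[C,B,k,E,D,F], logical=[C,B,k,E,D,F]
After op 10 (rotate(-2)): offset=4, physical=[C,B,k,E,D,F], logical=[D,F,C,B,k,E]

Answer: C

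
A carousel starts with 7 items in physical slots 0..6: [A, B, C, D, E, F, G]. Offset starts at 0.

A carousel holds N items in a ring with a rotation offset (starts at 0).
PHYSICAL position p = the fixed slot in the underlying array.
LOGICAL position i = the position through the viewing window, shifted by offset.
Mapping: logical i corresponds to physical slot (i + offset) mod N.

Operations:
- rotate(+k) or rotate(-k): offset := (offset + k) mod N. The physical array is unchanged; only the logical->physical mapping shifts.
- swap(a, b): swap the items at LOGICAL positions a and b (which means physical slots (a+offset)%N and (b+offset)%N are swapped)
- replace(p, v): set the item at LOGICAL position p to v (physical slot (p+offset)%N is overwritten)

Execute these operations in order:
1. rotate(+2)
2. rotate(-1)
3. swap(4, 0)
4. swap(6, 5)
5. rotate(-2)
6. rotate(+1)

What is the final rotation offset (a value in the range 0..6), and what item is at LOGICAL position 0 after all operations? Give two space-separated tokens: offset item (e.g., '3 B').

Answer: 0 G

Derivation:
After op 1 (rotate(+2)): offset=2, physical=[A,B,C,D,E,F,G], logical=[C,D,E,F,G,A,B]
After op 2 (rotate(-1)): offset=1, physical=[A,B,C,D,E,F,G], logical=[B,C,D,E,F,G,A]
After op 3 (swap(4, 0)): offset=1, physical=[A,F,C,D,E,B,G], logical=[F,C,D,E,B,G,A]
After op 4 (swap(6, 5)): offset=1, physical=[G,F,C,D,E,B,A], logical=[F,C,D,E,B,A,G]
After op 5 (rotate(-2)): offset=6, physical=[G,F,C,D,E,B,A], logical=[A,G,F,C,D,E,B]
After op 6 (rotate(+1)): offset=0, physical=[G,F,C,D,E,B,A], logical=[G,F,C,D,E,B,A]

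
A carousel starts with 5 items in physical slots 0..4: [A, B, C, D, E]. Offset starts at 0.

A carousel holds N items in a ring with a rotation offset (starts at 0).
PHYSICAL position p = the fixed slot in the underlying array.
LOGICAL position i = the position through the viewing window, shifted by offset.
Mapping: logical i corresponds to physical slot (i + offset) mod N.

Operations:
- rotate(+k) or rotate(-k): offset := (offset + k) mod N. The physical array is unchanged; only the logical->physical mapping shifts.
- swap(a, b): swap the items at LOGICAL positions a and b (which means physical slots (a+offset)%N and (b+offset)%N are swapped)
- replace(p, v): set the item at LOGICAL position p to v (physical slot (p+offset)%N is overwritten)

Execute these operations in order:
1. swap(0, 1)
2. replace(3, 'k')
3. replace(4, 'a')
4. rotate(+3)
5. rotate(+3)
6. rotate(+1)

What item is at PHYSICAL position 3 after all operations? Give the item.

After op 1 (swap(0, 1)): offset=0, physical=[B,A,C,D,E], logical=[B,A,C,D,E]
After op 2 (replace(3, 'k')): offset=0, physical=[B,A,C,k,E], logical=[B,A,C,k,E]
After op 3 (replace(4, 'a')): offset=0, physical=[B,A,C,k,a], logical=[B,A,C,k,a]
After op 4 (rotate(+3)): offset=3, physical=[B,A,C,k,a], logical=[k,a,B,A,C]
After op 5 (rotate(+3)): offset=1, physical=[B,A,C,k,a], logical=[A,C,k,a,B]
After op 6 (rotate(+1)): offset=2, physical=[B,A,C,k,a], logical=[C,k,a,B,A]

Answer: k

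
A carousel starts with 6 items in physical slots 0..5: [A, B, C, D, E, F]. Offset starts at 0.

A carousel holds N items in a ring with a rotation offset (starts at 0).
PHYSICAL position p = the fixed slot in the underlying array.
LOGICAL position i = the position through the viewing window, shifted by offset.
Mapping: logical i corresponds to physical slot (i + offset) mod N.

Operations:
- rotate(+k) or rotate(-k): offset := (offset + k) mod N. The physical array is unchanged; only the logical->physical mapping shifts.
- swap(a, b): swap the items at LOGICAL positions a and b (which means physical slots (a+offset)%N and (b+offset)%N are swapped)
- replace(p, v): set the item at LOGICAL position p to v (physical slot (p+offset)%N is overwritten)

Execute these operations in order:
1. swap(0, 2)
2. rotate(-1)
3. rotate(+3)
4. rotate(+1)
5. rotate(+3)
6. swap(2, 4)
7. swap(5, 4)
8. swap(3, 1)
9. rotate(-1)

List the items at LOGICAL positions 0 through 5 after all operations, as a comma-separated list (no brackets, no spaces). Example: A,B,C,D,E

After op 1 (swap(0, 2)): offset=0, physical=[C,B,A,D,E,F], logical=[C,B,A,D,E,F]
After op 2 (rotate(-1)): offset=5, physical=[C,B,A,D,E,F], logical=[F,C,B,A,D,E]
After op 3 (rotate(+3)): offset=2, physical=[C,B,A,D,E,F], logical=[A,D,E,F,C,B]
After op 4 (rotate(+1)): offset=3, physical=[C,B,A,D,E,F], logical=[D,E,F,C,B,A]
After op 5 (rotate(+3)): offset=0, physical=[C,B,A,D,E,F], logical=[C,B,A,D,E,F]
After op 6 (swap(2, 4)): offset=0, physical=[C,B,E,D,A,F], logical=[C,B,E,D,A,F]
After op 7 (swap(5, 4)): offset=0, physical=[C,B,E,D,F,A], logical=[C,B,E,D,F,A]
After op 8 (swap(3, 1)): offset=0, physical=[C,D,E,B,F,A], logical=[C,D,E,B,F,A]
After op 9 (rotate(-1)): offset=5, physical=[C,D,E,B,F,A], logical=[A,C,D,E,B,F]

Answer: A,C,D,E,B,F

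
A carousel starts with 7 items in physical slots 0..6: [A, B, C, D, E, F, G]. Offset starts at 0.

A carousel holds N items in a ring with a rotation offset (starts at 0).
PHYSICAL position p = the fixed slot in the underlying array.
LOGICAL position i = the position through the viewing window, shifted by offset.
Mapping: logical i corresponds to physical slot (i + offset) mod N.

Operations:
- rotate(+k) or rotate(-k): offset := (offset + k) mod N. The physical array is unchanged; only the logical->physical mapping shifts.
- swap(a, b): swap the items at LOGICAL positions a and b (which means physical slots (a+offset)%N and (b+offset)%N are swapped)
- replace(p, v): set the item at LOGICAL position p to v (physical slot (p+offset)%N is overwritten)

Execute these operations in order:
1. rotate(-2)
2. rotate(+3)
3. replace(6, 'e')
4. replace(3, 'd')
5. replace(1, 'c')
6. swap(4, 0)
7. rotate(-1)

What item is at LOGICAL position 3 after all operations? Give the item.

Answer: D

Derivation:
After op 1 (rotate(-2)): offset=5, physical=[A,B,C,D,E,F,G], logical=[F,G,A,B,C,D,E]
After op 2 (rotate(+3)): offset=1, physical=[A,B,C,D,E,F,G], logical=[B,C,D,E,F,G,A]
After op 3 (replace(6, 'e')): offset=1, physical=[e,B,C,D,E,F,G], logical=[B,C,D,E,F,G,e]
After op 4 (replace(3, 'd')): offset=1, physical=[e,B,C,D,d,F,G], logical=[B,C,D,d,F,G,e]
After op 5 (replace(1, 'c')): offset=1, physical=[e,B,c,D,d,F,G], logical=[B,c,D,d,F,G,e]
After op 6 (swap(4, 0)): offset=1, physical=[e,F,c,D,d,B,G], logical=[F,c,D,d,B,G,e]
After op 7 (rotate(-1)): offset=0, physical=[e,F,c,D,d,B,G], logical=[e,F,c,D,d,B,G]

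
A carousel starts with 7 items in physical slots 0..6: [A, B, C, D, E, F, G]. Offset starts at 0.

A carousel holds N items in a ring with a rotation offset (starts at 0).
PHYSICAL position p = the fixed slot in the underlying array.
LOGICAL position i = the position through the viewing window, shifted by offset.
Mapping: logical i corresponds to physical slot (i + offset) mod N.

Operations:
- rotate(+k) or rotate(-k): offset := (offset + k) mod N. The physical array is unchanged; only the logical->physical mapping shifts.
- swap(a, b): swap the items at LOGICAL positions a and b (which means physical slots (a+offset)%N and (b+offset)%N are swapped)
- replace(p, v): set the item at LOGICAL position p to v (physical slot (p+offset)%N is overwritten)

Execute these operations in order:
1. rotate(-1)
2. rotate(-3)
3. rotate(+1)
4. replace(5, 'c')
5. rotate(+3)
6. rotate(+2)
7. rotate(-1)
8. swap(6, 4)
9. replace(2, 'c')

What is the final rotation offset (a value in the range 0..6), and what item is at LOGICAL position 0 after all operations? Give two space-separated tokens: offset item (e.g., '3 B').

After op 1 (rotate(-1)): offset=6, physical=[A,B,C,D,E,F,G], logical=[G,A,B,C,D,E,F]
After op 2 (rotate(-3)): offset=3, physical=[A,B,C,D,E,F,G], logical=[D,E,F,G,A,B,C]
After op 3 (rotate(+1)): offset=4, physical=[A,B,C,D,E,F,G], logical=[E,F,G,A,B,C,D]
After op 4 (replace(5, 'c')): offset=4, physical=[A,B,c,D,E,F,G], logical=[E,F,G,A,B,c,D]
After op 5 (rotate(+3)): offset=0, physical=[A,B,c,D,E,F,G], logical=[A,B,c,D,E,F,G]
After op 6 (rotate(+2)): offset=2, physical=[A,B,c,D,E,F,G], logical=[c,D,E,F,G,A,B]
After op 7 (rotate(-1)): offset=1, physical=[A,B,c,D,E,F,G], logical=[B,c,D,E,F,G,A]
After op 8 (swap(6, 4)): offset=1, physical=[F,B,c,D,E,A,G], logical=[B,c,D,E,A,G,F]
After op 9 (replace(2, 'c')): offset=1, physical=[F,B,c,c,E,A,G], logical=[B,c,c,E,A,G,F]

Answer: 1 B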